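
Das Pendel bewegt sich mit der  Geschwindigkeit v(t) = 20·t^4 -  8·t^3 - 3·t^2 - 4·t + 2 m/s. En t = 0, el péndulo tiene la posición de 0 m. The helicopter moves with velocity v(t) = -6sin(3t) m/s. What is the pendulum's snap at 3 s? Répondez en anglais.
To solve this, we need to take 3 derivatives of our velocity equation v(t) = 20·t^4 - 8·t^3 - 3·t^2 - 4·t + 2. The derivative of velocity gives acceleration: a(t) = 80·t^3 - 24·t^2 - 6·t - 4. Taking d/dt of a(t), we find j(t) = 240·t^2 - 48·t - 6. The derivative of jerk gives snap: s(t) = 480·t - 48. We have snap s(t) = 480·t - 48. Substituting t = 3: s(3) = 1392.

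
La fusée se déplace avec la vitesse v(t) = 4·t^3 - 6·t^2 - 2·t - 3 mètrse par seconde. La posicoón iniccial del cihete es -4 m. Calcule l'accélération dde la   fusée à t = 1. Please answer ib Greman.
Wir müssen unsere Gleichung für die Geschwindigkeit v(t) = 4·t^3 - 6·t^2 - 2·t - 3 1-mal ableiten. Die Ableitung von der Geschwindigkeit ergibt die Beschleunigung: a(t) = 12·t^2 - 12·t - 2. Aus der Gleichung für die Beschleunigung a(t) = 12·t^2 - 12·t - 2, setzen wir t = 1 ein und erhalten a = -2.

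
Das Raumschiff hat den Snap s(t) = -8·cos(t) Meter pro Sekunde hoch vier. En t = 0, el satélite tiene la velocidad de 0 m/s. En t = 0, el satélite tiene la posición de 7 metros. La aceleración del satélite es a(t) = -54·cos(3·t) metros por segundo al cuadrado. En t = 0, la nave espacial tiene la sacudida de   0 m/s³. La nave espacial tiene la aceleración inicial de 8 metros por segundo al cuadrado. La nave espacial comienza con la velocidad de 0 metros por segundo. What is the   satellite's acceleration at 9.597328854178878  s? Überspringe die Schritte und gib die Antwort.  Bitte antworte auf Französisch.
À t = 9.597328854178878, a = 46.9250887163295.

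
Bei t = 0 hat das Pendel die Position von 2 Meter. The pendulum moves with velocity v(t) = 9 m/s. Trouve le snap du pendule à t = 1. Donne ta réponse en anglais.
To solve this, we need to take 3 derivatives of our velocity equation v(t) = 9. Differentiating velocity, we get acceleration: a(t) = 0. Taking d/dt of a(t), we find j(t) = 0. Differentiating jerk, we get snap: s(t) = 0. We have snap s(t) = 0. Substituting t = 1: s(1) = 0.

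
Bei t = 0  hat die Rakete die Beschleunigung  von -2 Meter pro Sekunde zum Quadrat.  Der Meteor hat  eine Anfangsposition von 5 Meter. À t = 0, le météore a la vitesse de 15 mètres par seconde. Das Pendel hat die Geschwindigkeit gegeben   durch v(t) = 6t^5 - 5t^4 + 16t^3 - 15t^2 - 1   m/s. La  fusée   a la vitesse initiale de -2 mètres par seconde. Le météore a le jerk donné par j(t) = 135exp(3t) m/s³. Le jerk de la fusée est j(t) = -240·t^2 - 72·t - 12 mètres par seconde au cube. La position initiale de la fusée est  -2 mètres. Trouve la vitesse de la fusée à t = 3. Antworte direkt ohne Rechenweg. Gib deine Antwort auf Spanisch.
v(3) = -2006.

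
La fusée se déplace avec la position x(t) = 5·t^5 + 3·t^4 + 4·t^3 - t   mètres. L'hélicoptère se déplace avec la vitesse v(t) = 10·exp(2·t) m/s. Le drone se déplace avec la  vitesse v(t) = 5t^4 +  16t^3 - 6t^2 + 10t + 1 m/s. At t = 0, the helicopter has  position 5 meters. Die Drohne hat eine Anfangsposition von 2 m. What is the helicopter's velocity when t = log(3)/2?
From the given velocity equation v(t) = 10·exp(2·t), we substitute t = log(3)/2 to get v = 30.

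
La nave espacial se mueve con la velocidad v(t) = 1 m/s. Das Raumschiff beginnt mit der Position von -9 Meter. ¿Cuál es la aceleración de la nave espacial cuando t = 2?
Para resolver esto, necesitamos tomar 1 derivada de nuestra ecuación de la velocidad v(t) = 1. Derivando la velocidad, obtenemos la aceleración: a(t) = 0. Tenemos la aceleración a(t) = 0. Sustituyendo t = 2: a(2) = 0.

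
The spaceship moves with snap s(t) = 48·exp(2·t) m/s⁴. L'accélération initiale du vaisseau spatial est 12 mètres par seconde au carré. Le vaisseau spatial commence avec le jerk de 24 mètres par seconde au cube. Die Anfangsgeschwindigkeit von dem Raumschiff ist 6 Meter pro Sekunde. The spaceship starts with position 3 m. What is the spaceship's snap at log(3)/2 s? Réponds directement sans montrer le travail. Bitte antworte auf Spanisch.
El snap en t = log(3)/2 es s = 144.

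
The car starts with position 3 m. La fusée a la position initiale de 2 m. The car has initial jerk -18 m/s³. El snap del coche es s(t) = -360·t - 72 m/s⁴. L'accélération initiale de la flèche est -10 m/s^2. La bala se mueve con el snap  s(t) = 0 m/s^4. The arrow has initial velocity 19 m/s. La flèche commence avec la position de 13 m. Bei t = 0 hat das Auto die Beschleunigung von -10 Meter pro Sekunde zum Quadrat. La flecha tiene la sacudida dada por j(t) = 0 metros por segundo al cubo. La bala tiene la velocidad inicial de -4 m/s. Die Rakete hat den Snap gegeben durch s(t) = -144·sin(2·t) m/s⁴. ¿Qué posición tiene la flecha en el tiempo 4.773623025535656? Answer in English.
To solve this, we need to take 3 integrals of our jerk equation j(t) = 0. Finding the antiderivative of j(t) and using a(0) = -10: a(t) = -10. Finding the integral of a(t) and using v(0) = 19: v(t) = 19 - 10·t. Integrating velocity and using the initial condition x(0) = 13, we get x(t) = -5·t^2 + 19·t + 13. From the given position equation x(t) = -5·t^2 + 19·t + 13, we substitute t = 4.773623025535656 to get x = -10.2385464644435.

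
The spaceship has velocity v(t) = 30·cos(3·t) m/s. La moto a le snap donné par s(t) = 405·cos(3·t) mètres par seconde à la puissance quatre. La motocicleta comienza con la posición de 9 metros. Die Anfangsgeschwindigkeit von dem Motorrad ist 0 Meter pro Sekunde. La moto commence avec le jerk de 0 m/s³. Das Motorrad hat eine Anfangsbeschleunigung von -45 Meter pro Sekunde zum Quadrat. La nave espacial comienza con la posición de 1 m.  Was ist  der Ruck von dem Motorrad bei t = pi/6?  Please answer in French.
Nous devons trouver la primitive de notre équation du snap s(t) = 405·cos(3·t) 1 fois. En prenant ∫s(t)dt et en appliquant j(0) = 0, nous trouvons j(t) = 135·sin(3·t). De l'équation du jerk j(t) = 135·sin(3·t), nous substituons t = pi/6 pour obtenir j = 135.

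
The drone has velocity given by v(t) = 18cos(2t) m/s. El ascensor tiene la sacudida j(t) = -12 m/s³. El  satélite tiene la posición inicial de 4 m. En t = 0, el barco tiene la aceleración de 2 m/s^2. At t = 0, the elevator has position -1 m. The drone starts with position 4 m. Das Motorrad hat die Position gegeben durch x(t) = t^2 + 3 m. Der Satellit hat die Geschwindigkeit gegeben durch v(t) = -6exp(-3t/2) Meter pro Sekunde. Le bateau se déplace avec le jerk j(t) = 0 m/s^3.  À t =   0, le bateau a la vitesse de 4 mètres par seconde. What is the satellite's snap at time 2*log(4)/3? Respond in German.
Ausgehend von der Geschwindigkeit v(t) = -6·exp(-3·t/2), nehmen wir 3 Ableitungen. Die Ableitung von der Geschwindigkeit ergibt die Beschleunigung: a(t) = 9·exp(-3·t/2). Die Ableitung von der Beschleunigung ergibt den Ruck: j(t) = -27·exp(-3·t/2)/2. Mit d/dt von j(t) finden wir s(t) = 81·exp(-3·t/2)/4. Aus der Gleichung für den Snap s(t) = 81·exp(-3·t/2)/4, setzen wir t = 2*log(4)/3 ein und erhalten s = 81/16.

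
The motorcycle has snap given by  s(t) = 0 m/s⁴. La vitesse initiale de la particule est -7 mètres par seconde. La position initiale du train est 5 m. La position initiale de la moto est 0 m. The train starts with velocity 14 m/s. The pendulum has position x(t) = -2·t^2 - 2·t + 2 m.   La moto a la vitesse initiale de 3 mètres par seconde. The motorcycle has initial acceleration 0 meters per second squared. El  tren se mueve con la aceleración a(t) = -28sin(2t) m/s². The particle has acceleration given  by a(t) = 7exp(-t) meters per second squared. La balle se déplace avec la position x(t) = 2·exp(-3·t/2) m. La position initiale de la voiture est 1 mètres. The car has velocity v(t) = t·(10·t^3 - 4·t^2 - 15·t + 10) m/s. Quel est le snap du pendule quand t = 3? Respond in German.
Um dies zu lösen, müssen wir 4 Ableitungen unserer Gleichung für die Position x(t) = -2·t^2 - 2·t + 2 nehmen. Durch Ableiten von der Position erhalten wir die Geschwindigkeit: v(t) = -4·t - 2. Die Ableitung von der Geschwindigkeit ergibt die Beschleunigung: a(t) = -4. Mit d/dt von a(t) finden wir j(t) = 0. Durch Ableiten von dem Ruck erhalten wir den Snap: s(t) = 0. Wir haben den Snap s(t) = 0. Durch Einsetzen von t = 3: s(3) = 0.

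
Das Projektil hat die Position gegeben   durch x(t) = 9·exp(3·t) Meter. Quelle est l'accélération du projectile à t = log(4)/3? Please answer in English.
To solve this, we need to take 2 derivatives of our position equation x(t) = 9·exp(3·t). Differentiating position, we get velocity: v(t) = 27·exp(3·t). The derivative of velocity gives acceleration: a(t) = 81·exp(3·t). Using a(t) = 81·exp(3·t) and substituting t = log(4)/3, we find a = 324.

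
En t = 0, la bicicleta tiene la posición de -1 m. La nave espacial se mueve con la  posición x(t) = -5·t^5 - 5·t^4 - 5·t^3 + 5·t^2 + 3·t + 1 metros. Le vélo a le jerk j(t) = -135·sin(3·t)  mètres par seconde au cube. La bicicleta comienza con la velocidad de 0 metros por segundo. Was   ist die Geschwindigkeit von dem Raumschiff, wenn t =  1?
Ausgehend von der Position x(t) = -5·t^5 - 5·t^4 - 5·t^3 + 5·t^2 + 3·t + 1, nehmen wir 1 Ableitung. Durch Ableiten von der Position erhalten wir die Geschwindigkeit: v(t) = -25·t^4 - 20·t^3 - 15·t^2 + 10·t + 3. Wir haben die Geschwindigkeit v(t) = -25·t^4 - 20·t^3 - 15·t^2 + 10·t + 3. Durch Einsetzen von t = 1: v(1) = -47.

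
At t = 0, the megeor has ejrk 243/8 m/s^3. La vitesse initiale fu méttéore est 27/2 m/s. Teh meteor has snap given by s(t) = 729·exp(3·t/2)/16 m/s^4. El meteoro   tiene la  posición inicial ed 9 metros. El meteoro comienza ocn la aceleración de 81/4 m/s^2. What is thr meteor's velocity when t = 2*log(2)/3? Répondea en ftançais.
Nous devons trouver la primitive de notre équation du snap s(t) = 729·exp(3·t/2)/16 3 fois. L'intégrale du snap est le jerk. En utilisant j(0) = 243/8, nous obtenons j(t) = 243·exp(3·t/2)/8. En intégrant le jerk et en utilisant la condition initiale a(0) = 81/4, nous obtenons a(t) = 81·exp(3·t/2)/4. En intégrant l'accélération et en utilisant la condition initiale v(0) = 27/2, nous obtenons v(t) = 27·exp(3·t/2)/2. En utilisant v(t) = 27·exp(3·t/2)/2 et en substituant t = 2*log(2)/3, nous trouvons v = 27.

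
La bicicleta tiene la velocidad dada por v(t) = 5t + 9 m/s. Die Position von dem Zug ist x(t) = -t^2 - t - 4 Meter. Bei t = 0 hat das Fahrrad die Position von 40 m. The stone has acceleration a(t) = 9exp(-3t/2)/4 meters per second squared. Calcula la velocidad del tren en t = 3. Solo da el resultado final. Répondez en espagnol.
La respuesta es -7.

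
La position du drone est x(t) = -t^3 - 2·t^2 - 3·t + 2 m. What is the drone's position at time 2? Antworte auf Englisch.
From the given position equation x(t) = -t^3 - 2·t^2 - 3·t + 2, we substitute t = 2 to get x = -20.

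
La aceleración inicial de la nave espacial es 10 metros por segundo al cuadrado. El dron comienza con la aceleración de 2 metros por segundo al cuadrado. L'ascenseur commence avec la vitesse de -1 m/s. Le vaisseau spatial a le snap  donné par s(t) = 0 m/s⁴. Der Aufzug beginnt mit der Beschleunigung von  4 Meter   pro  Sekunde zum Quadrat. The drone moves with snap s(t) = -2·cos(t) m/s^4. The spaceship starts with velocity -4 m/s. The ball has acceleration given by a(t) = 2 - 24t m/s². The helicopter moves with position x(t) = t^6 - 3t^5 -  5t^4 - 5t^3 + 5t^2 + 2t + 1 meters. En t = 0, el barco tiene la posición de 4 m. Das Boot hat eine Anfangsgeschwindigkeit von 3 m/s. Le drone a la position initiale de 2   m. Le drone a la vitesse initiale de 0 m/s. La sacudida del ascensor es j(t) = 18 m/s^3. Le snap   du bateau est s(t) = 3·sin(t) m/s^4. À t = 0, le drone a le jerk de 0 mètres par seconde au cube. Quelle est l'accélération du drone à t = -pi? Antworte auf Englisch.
To solve this, we need to take 2 integrals of our snap equation s(t) = -2·cos(t). Taking ∫s(t)dt and applying j(0) = 0, we find j(t) = -2·sin(t). Finding the integral of j(t) and using a(0) = 2: a(t) = 2·cos(t). We have acceleration a(t) = 2·cos(t). Substituting t = -pi: a(-pi) = -2.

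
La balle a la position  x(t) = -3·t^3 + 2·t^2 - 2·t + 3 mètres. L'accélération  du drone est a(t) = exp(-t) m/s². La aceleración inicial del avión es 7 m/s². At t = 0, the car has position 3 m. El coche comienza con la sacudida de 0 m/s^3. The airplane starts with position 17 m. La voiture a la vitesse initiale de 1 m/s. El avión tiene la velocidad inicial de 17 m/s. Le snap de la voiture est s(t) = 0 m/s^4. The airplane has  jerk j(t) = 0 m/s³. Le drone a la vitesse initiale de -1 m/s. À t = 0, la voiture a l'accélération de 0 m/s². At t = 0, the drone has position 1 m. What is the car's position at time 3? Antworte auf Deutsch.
Um dies zu lösen, müssen wir 4 Integrale unserer Gleichung für den Snap s(t) = 0 finden. Durch Integration von dem Snap und Verwendung der Anfangsbedingung j(0) = 0, erhalten wir j(t) = 0. Das Integral von dem Ruck ist die Beschleunigung. Mit a(0) = 0 erhalten wir a(t) = 0. Mit ∫a(t)dt und Anwendung von v(0) = 1, finden wir v(t) = 1. Mit ∫v(t)dt und Anwendung von x(0) = 3, finden wir x(t) = t + 3. Wir haben die Position x(t) = t + 3. Durch Einsetzen von t = 3: x(3) = 6.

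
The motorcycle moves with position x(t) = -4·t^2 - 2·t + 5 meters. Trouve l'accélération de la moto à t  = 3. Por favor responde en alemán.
Um dies zu lösen, müssen wir 2 Ableitungen unserer Gleichung für die Position x(t) = -4·t^2 - 2·t + 5 nehmen. Mit d/dt von x(t) finden wir v(t) = -8·t - 2. Die Ableitung von der Geschwindigkeit ergibt die Beschleunigung: a(t) = -8. Mit a(t) = -8 und Einsetzen von t = 3, finden wir a = -8.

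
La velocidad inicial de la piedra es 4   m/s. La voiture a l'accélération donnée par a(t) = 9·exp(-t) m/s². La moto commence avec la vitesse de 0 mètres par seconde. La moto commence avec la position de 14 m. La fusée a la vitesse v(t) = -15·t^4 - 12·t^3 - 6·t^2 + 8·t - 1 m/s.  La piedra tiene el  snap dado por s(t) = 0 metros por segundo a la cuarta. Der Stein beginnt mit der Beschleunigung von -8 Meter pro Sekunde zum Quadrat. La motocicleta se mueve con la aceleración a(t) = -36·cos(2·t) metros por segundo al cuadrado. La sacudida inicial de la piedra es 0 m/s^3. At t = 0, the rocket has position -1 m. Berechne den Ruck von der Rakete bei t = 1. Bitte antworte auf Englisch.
We must differentiate our velocity equation v(t) = -15·t^4 - 12·t^3 - 6·t^2 + 8·t - 1 2 times. Differentiating velocity, we get acceleration: a(t) = -60·t^3 - 36·t^2 - 12·t + 8. Differentiating acceleration, we get jerk: j(t) = -180·t^2 - 72·t - 12. We have jerk j(t) = -180·t^2 - 72·t - 12. Substituting t = 1: j(1) = -264.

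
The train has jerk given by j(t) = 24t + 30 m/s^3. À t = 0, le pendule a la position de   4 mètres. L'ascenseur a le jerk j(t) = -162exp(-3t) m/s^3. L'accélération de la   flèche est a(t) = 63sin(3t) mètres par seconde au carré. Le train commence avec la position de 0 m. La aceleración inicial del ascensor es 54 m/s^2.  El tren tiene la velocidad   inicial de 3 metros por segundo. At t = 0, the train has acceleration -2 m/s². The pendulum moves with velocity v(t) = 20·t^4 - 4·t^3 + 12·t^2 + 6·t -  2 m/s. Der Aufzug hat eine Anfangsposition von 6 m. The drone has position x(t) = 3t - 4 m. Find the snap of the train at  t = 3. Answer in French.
En partant du jerk j(t) = 24·t + 30, nous prenons 1 dérivée. La dérivée du jerk donne le snap: s(t) = 24. De l'équation du snap s(t) = 24, nous substituons t = 3 pour obtenir s = 24.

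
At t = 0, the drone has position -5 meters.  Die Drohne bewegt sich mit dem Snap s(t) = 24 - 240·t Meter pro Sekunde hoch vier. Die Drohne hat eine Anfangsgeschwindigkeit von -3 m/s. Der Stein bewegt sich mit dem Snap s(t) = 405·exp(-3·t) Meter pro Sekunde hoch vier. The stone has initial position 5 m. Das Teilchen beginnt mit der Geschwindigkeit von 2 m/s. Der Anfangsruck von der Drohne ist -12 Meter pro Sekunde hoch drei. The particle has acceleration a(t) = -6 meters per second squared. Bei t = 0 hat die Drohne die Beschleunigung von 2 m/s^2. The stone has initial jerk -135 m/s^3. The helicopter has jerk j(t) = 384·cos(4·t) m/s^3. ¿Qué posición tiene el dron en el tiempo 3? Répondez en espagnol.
Para resolver esto, necesitamos tomar 4 integrales de nuestra ecuación del snap s(t) = 24 - 240·t. Integrando el snap y usando la condición inicial j(0) = -12, obtenemos j(t) = -120·t^2 + 24·t - 12. La integral de la sacudida, con a(0) = 2, da la aceleración: a(t) = -40·t^3 + 12·t^2 - 12·t + 2. Tomando ∫a(t)dt y aplicando v(0) = -3, encontramos v(t) = -10·t^4 + 4·t^3 - 6·t^2 + 2·t - 3. Integrando la velocidad y usando la condición inicial x(0) = -5, obtenemos x(t) = -2·t^5 + t^4 - 2·t^3 + t^2 - 3·t - 5. Usando x(t) = -2·t^5 + t^4 - 2·t^3 + t^2 - 3·t - 5 y sustituyendo t = 3, encontramos x = -464.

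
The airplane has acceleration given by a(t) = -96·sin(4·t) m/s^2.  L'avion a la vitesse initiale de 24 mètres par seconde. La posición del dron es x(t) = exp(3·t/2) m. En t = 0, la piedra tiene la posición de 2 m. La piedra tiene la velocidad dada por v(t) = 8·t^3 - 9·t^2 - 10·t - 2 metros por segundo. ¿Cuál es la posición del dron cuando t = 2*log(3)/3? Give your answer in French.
De l'équation de la position x(t) = exp(3·t/2), nous substituons t = 2*log(3)/3 pour obtenir x = 3.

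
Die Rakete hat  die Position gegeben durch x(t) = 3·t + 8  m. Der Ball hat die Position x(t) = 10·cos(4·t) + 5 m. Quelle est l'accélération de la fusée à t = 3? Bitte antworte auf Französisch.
Nous devons dériver notre équation de la position x(t) = 3·t + 8 2 fois. En dérivant la position, nous obtenons la vitesse: v(t) = 3. En dérivant la vitesse, nous obtenons l'accélération: a(t) = 0. De l'équation de l'accélération a(t) = 0, nous substituons t = 3 pour obtenir a = 0.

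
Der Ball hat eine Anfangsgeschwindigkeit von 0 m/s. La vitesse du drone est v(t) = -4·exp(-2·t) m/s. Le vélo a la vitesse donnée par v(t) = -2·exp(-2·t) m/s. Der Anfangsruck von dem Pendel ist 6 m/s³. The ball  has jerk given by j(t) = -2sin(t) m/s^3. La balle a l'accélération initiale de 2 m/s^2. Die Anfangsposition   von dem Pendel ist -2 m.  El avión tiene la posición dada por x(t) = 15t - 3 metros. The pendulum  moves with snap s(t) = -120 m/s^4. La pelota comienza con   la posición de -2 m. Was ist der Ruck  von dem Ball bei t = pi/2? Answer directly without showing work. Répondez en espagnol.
En t = pi/2, j = -2.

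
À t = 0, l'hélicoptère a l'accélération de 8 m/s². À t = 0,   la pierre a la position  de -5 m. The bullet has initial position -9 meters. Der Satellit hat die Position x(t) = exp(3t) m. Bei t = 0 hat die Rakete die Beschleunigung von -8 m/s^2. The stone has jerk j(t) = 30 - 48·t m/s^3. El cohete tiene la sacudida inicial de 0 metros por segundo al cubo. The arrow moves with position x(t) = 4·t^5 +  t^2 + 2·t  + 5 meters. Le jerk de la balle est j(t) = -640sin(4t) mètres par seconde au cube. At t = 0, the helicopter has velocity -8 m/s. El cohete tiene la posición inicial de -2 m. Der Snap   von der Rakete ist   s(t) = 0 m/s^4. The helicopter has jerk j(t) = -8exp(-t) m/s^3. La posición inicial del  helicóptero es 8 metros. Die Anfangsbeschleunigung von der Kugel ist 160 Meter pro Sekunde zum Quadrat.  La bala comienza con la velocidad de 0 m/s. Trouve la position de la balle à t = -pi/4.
En partant du jerk j(t) = -640·sin(4·t), nous prenons 3 primitives. En intégrant le jerk et en utilisant la condition initiale a(0) = 160, nous obtenons a(t) = 160·cos(4·t). L'intégrale de l'accélération est la vitesse. En utilisant v(0) = 0, nous obtenons v(t) = 40·sin(4·t). La primitive de la vitesse, avec x(0) = -9, donne la position: x(t) = 1 - 10·cos(4·t). De l'équation de la position x(t) = 1 - 10·cos(4·t), nous substituons t = -pi/4 pour obtenir x = 11.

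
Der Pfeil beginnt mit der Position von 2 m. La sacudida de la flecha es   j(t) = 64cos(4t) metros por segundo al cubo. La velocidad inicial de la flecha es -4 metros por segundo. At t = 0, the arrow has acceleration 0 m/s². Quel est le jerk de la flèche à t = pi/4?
Nous avons le jerk j(t) = 64·cos(4·t). En substituant t = pi/4: j(pi/4) = -64.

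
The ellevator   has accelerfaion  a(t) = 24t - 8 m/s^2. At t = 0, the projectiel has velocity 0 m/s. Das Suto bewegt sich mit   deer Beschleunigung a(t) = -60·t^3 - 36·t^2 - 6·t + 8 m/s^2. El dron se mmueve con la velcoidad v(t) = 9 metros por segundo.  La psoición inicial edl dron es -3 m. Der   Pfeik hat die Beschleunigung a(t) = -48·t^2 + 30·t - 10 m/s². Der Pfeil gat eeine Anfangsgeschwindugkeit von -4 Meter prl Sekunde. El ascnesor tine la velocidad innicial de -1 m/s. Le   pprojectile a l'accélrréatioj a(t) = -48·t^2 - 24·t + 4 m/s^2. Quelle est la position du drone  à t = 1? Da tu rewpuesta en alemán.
Wir müssen das Integral unserer Gleichung für die Geschwindigkeit v(t) = 9 1-mal finden. Die Stammfunktion von der Geschwindigkeit, mit x(0) = -3, ergibt die Position: x(t) = 9·t - 3. Aus der Gleichung für die Position x(t) = 9·t - 3, setzen wir t = 1 ein und erhalten x = 6.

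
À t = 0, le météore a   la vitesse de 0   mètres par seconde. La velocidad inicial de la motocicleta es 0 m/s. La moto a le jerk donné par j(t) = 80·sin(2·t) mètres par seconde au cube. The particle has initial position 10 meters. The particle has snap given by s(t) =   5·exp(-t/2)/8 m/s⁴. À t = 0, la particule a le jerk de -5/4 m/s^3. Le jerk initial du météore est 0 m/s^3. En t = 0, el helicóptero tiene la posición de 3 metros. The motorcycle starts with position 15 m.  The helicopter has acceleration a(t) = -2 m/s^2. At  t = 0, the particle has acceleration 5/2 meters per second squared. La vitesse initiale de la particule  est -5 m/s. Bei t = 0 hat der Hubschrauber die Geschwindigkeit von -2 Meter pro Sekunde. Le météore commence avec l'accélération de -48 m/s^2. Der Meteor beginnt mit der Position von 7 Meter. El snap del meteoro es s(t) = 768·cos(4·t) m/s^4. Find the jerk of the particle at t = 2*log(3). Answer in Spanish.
Para resolver esto, necesitamos tomar 1 integral de nuestra ecuación del snap s(t) = 5·exp(-t/2)/8. Tomando ∫s(t)dt y aplicando j(0) = -5/4, encontramos j(t) = -5·exp(-t/2)/4. Tenemos la sacudida j(t) = -5·exp(-t/2)/4. Sustituyendo t = 2*log(3): j(2*log(3)) = -5/12.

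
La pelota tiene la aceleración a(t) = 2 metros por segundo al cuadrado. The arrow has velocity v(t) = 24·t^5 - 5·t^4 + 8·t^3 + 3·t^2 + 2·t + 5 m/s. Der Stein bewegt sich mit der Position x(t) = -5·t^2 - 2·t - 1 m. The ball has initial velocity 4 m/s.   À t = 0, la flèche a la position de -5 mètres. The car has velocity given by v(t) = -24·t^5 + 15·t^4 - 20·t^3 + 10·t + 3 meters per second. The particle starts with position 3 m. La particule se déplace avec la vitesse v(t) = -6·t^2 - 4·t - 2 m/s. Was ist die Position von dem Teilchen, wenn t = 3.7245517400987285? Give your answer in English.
We need to integrate our velocity equation v(t) = -6·t^2 - 4·t - 2 1 time. Integrating velocity and using the initial condition x(0) = 3, we get x(t) = -2·t^3 - 2·t^2 - 2·t + 3. Using x(t) = -2·t^3 - 2·t^2 - 2·t + 3 and substituting t = 3.7245517400987285, we find x = -135.529766232547.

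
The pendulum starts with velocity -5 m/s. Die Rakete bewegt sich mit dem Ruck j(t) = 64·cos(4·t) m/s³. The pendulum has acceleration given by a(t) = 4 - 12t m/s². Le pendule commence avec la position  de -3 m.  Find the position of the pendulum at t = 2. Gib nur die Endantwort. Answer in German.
Die Position bei t = 2 ist x = -21.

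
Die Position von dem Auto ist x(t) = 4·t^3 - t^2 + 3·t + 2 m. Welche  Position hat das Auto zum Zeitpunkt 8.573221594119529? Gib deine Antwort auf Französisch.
De l'équation de la position x(t) = 4·t^3 - t^2 + 3·t + 2, nous substituons t = 8.573221594119529 pour obtenir x = 2474.75109165190.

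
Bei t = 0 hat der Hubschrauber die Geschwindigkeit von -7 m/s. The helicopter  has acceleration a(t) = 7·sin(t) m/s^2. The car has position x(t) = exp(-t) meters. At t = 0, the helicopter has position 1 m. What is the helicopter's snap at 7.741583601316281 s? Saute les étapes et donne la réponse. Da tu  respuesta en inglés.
s(7.741583601316281) = -6.95582991850182.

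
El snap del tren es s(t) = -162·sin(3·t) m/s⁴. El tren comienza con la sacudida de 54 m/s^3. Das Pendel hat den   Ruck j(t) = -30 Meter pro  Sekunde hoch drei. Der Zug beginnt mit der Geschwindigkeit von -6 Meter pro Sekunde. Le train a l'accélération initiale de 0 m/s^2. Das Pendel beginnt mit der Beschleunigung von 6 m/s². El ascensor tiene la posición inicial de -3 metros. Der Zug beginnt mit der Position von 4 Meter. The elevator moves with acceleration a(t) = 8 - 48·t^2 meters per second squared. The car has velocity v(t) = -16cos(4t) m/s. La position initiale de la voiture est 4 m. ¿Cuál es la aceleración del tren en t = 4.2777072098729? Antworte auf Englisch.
To find the answer, we compute 2 antiderivatives of s(t) = -162·sin(3·t). The antiderivative of snap is jerk. Using j(0) = 54, we get j(t) = 54·cos(3·t). The integral of jerk is acceleration. Using a(0) = 0, we get a(t) = 18·sin(3·t). From the given acceleration equation a(t) = 18·sin(3·t), we substitute t = 4.2777072098729 to get a = 4.74477763442287.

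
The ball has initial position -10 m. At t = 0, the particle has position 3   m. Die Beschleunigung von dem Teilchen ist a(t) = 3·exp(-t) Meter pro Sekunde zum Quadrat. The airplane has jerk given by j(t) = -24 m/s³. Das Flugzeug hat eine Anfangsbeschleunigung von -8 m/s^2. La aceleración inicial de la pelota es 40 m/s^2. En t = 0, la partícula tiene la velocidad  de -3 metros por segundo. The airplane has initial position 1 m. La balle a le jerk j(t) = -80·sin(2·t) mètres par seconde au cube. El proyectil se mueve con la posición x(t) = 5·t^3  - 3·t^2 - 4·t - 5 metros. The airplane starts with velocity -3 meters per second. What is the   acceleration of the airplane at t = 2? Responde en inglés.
To find the answer, we compute 1 integral of j(t) = -24. The integral of jerk, with a(0) = -8, gives acceleration: a(t) = -24·t - 8. We have acceleration a(t) = -24·t - 8. Substituting t = 2: a(2) = -56.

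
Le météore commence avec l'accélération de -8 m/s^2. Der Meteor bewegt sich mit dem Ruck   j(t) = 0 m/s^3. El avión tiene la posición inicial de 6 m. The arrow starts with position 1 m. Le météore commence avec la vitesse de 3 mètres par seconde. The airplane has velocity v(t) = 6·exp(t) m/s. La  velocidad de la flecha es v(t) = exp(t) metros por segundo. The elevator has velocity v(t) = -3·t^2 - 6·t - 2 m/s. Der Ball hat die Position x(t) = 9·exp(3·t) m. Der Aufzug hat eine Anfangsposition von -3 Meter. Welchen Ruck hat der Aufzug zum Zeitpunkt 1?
Wir müssen unsere Gleichung für die Geschwindigkeit v(t) = -3·t^2 - 6·t - 2 2-mal ableiten. Die Ableitung von der Geschwindigkeit ergibt die Beschleunigung: a(t) = -6·t - 6. Mit d/dt von a(t) finden wir j(t) = -6. Aus der Gleichung für den Ruck j(t) = -6, setzen wir t = 1 ein und erhalten j = -6.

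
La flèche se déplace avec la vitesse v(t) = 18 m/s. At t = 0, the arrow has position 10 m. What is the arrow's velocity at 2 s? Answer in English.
Using v(t) = 18 and substituting t = 2, we find v = 18.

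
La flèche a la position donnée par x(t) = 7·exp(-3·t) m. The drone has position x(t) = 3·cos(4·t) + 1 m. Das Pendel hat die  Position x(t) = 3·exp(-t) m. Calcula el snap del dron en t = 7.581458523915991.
Para resolver esto, necesitamos tomar 4 derivadas de nuestra ecuación de la posición x(t) = 3·cos(4·t) + 1. Tomando d/dt de x(t), encontramos v(t) = -12·sin(4·t). Tomando d/dt de v(t), encontramos a(t) = -48·cos(4·t). Derivando la aceleración, obtenemos la sacudida: j(t) = 192·sin(4·t). La derivada de la sacudida da el snap: s(t) = 768·cos(4·t). De la ecuación del snap s(t) = 768·cos(4·t), sustituimos t = 7.581458523915991 para obtener s = 355.125814963192.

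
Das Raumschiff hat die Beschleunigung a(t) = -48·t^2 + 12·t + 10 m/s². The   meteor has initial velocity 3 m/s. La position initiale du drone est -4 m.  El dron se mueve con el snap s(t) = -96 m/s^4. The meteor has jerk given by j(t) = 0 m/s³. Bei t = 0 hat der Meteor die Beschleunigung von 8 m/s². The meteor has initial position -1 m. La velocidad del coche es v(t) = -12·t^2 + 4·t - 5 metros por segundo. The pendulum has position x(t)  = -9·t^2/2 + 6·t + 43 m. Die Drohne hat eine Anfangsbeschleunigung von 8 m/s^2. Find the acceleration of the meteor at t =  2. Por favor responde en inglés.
To find the answer, we compute 1 integral of j(t) = 0. Integrating jerk and using the initial condition a(0) = 8, we get a(t) = 8. Using a(t) = 8 and substituting t = 2, we find a = 8.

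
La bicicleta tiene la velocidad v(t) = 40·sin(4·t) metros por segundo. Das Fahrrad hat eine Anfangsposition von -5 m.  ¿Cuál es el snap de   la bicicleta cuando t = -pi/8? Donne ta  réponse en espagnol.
Debemos derivar nuestra ecuación de la velocidad v(t) = 40·sin(4·t) 3 veces. La derivada de la velocidad da la aceleración: a(t) = 160·cos(4·t). Tomando d/dt de a(t), encontramos j(t) = -640·sin(4·t). Derivando la sacudida, obtenemos el snap: s(t) = -2560·cos(4·t). Tenemos el snap s(t) = -2560·cos(4·t). Sustituyendo t = -pi/8: s(-pi/8) = 0.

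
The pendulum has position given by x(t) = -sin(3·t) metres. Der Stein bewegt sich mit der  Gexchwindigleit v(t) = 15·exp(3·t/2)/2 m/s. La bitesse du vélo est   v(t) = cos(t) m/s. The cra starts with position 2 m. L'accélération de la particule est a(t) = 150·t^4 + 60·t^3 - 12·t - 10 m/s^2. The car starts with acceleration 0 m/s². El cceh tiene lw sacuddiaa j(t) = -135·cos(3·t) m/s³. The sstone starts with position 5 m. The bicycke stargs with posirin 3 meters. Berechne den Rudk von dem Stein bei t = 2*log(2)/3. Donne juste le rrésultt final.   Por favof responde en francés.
j(2*log(2)/3) = 135/4.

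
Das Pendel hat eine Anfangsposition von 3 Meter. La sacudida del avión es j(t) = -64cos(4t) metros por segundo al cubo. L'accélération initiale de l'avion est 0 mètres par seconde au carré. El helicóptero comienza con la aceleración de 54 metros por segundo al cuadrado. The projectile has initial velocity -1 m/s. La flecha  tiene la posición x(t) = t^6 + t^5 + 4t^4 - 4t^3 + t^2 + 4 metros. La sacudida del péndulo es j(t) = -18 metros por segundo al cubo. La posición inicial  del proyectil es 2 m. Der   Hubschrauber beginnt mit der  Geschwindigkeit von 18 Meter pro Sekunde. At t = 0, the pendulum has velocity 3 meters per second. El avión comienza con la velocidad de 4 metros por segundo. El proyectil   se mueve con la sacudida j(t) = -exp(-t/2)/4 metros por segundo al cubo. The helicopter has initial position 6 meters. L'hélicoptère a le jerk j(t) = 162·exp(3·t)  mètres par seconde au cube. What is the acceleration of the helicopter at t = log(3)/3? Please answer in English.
Starting from jerk j(t) = 162·exp(3·t), we take 1 integral. Finding the antiderivative of j(t) and using a(0) = 54: a(t) = 54·exp(3·t). From the given acceleration equation a(t) = 54·exp(3·t), we substitute t = log(3)/3 to get a = 162.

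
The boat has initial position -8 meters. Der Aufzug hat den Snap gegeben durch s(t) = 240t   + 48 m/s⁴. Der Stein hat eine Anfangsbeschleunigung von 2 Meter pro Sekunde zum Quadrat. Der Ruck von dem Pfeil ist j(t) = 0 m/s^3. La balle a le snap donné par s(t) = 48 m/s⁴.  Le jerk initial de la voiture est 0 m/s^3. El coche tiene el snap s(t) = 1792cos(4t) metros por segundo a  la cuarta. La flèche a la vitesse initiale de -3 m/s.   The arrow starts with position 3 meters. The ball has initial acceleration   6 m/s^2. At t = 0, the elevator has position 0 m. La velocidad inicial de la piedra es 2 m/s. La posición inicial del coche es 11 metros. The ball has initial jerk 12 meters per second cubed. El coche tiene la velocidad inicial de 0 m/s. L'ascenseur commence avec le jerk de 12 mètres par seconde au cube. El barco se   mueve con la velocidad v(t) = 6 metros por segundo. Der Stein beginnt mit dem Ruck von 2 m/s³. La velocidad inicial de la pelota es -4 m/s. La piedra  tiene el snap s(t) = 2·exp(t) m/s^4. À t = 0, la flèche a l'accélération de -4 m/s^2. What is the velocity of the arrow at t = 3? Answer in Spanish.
Para resolver esto, necesitamos tomar 2 integrales de nuestra ecuación de la sacudida j(t) = 0. La antiderivada de la sacudida, con a(0) = -4, da la aceleración: a(t) = -4. La antiderivada de la aceleración, con v(0) = -3, da la velocidad: v(t) = -4·t - 3. Tenemos la velocidad v(t) = -4·t - 3. Sustituyendo t = 3: v(3) = -15.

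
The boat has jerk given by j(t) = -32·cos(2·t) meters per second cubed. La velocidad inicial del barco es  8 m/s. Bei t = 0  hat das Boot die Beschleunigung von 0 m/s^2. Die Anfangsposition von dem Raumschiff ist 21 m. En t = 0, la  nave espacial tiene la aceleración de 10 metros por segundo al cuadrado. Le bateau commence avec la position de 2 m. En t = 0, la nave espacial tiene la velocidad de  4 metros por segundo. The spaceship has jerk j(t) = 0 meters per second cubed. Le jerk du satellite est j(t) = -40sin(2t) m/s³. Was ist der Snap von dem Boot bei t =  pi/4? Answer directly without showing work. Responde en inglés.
The snap at t = pi/4 is s = 64.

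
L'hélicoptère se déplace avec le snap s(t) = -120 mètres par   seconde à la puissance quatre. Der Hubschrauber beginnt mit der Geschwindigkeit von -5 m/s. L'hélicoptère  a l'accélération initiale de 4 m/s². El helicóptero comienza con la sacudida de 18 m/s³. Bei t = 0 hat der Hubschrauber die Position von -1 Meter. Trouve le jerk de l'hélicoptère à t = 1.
En partant du snap s(t) = -120, nous prenons 1 intégrale. En prenant ∫s(t)dt et en appliquant j(0) = 18, nous trouvons j(t) = 18 - 120·t. Nous avons le jerk j(t) = 18 - 120·t. En substituant t = 1: j(1) = -102.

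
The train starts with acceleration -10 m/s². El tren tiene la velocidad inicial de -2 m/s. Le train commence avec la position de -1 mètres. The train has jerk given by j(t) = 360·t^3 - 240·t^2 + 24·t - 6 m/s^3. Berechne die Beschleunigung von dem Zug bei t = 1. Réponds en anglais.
To find the answer, we compute 1 integral of j(t) = 360·t^3 - 240·t^2 + 24·t - 6. The integral of jerk, with a(0) = -10, gives acceleration: a(t) = 90·t^4 - 80·t^3 + 12·t^2 - 6·t - 10. Using a(t) = 90·t^4 - 80·t^3 + 12·t^2 - 6·t - 10 and substituting t = 1, we find a = 6.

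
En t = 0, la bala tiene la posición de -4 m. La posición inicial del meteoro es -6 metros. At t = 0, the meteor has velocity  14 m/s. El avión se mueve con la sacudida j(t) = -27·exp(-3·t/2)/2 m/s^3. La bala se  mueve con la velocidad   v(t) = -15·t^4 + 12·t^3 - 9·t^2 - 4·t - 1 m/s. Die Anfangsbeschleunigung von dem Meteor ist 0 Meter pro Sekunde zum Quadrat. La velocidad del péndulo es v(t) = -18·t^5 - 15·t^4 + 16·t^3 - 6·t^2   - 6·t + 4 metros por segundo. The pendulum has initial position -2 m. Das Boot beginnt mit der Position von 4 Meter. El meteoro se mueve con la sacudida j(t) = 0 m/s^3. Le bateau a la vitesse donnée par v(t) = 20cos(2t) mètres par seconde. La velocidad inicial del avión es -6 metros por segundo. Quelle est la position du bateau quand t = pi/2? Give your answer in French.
Nous devons intégrer notre équation de la vitesse v(t) = 20·cos(2·t) 1 fois. La primitive de la vitesse, avec x(0) = 4, donne la position: x(t) = 10·sin(2·t) + 4. En utilisant x(t) = 10·sin(2·t) + 4 et en substituant t = pi/2, nous trouvons x = 4.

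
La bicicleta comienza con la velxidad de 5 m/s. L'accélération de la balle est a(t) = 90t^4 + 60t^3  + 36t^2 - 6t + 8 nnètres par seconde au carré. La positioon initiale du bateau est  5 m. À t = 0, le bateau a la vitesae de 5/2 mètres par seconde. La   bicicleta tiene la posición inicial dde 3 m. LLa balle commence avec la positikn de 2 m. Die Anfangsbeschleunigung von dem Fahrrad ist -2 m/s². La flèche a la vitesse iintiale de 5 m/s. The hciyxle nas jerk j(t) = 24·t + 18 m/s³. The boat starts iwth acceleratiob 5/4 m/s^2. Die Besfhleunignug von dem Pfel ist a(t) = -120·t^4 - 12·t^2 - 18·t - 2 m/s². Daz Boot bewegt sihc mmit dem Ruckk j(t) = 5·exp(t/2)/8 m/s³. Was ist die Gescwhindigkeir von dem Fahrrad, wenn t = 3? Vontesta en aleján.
Wir müssen das Integral unserer Gleichung für den Ruck j(t) = 24·t + 18 2-mal finden. Mit ∫j(t)dt und Anwendung von a(0) = -2, finden wir a(t) = 12·t^2 + 18·t - 2. Die Stammfunktion von der Beschleunigung ist die Geschwindigkeit. Mit v(0) = 5 erhalten wir v(t) = 4·t^3 + 9·t^2 - 2·t + 5. Wir haben die Geschwindigkeit v(t) = 4·t^3 + 9·t^2 - 2·t + 5. Durch Einsetzen von t = 3: v(3) = 188.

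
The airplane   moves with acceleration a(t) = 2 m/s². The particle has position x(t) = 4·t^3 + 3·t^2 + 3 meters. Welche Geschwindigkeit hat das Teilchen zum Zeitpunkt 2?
Wir müssen unsere Gleichung für die Position x(t) = 4·t^3 + 3·t^2 + 3 1-mal ableiten. Mit d/dt von x(t) finden wir v(t) = 12·t^2 + 6·t. Aus der Gleichung für die Geschwindigkeit v(t) = 12·t^2 + 6·t, setzen wir t = 2 ein und erhalten v = 60.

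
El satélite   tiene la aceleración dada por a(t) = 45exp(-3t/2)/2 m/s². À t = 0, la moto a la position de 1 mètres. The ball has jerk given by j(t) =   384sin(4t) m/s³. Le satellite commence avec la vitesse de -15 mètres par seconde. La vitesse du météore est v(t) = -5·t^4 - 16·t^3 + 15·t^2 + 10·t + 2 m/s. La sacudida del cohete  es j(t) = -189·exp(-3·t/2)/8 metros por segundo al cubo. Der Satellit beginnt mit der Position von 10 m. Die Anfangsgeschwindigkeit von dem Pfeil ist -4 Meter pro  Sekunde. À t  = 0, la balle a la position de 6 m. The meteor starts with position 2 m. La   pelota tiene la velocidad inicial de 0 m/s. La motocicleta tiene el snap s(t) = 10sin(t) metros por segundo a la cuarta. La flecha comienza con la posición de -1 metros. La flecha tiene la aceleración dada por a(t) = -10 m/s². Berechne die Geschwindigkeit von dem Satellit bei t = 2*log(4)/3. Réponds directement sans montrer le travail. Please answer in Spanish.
En t = 2*log(4)/3, v = -15/4.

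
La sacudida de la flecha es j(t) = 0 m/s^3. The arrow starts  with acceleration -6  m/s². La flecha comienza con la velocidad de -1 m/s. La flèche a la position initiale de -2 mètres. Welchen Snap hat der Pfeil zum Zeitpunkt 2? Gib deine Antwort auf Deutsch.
Ausgehend von dem Ruck j(t) = 0, nehmen wir 1 Ableitung. Durch Ableiten von dem Ruck erhalten wir den Snap: s(t) = 0. Aus der Gleichung für den Snap s(t) = 0, setzen wir t = 2 ein und erhalten s = 0.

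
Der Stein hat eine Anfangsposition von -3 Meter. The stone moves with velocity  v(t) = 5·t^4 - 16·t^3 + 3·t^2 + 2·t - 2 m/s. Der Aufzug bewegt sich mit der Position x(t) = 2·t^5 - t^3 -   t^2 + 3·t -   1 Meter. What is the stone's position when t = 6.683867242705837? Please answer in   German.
Ausgehend von der Geschwindigkeit v(t) = 5·t^4 - 16·t^3 + 3·t^2 + 2·t - 2, nehmen wir 1 Stammfunktion. Die Stammfunktion von der Geschwindigkeit, mit x(0) = -3, ergibt die Position: x(t) = t^5 - 4·t^4 + t^3 + t^2 - 2·t - 3. Mit x(t) = t^5 - 4·t^4 + t^3 + t^2 - 2·t - 3 und Einsetzen von t = 6.683867242705837, finden wir x = 5683.29320775947.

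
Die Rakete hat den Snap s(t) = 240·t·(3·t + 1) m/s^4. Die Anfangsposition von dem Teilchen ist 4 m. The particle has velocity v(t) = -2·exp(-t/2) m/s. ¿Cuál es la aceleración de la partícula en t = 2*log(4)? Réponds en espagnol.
Partiendo de la velocidad v(t) = -2·exp(-t/2), tomamos 1 derivada. Derivando la velocidad, obtenemos la aceleración: a(t) = exp(-t/2). Tenemos la aceleración a(t) = exp(-t/2). Sustituyendo t = 2*log(4): a(2*log(4)) = 1/4.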